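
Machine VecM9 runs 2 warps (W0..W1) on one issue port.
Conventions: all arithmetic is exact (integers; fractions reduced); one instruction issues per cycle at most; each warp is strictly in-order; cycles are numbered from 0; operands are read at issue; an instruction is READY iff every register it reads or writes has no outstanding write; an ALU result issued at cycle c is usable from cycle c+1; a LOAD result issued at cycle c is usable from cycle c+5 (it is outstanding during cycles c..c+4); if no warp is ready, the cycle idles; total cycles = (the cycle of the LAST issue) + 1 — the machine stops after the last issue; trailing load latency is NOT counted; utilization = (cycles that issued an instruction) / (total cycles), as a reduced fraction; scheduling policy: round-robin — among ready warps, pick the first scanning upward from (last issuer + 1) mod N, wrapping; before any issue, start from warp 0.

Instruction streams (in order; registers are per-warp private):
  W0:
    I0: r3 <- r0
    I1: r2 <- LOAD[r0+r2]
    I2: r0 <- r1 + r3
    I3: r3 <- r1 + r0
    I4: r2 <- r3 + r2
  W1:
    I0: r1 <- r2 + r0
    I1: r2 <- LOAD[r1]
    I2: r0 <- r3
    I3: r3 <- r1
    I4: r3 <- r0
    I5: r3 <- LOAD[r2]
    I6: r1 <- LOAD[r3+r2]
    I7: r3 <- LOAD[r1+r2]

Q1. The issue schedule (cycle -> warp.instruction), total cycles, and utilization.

cycle 0: W0.I0
cycle 1: W1.I0
cycle 2: W0.I1
cycle 3: W1.I1
cycle 4: W0.I2
cycle 5: W1.I2
cycle 6: W0.I3
cycle 7: W1.I3
cycle 8: W0.I4
cycle 9: W1.I4
cycle 10: W1.I5
cycle 11: idle
cycle 12: idle
cycle 13: idle
cycle 14: idle
cycle 15: W1.I6
cycle 16: idle
cycle 17: idle
cycle 18: idle
cycle 19: idle
cycle 20: W1.I7

Answer: 21 cycles, utilization 13/21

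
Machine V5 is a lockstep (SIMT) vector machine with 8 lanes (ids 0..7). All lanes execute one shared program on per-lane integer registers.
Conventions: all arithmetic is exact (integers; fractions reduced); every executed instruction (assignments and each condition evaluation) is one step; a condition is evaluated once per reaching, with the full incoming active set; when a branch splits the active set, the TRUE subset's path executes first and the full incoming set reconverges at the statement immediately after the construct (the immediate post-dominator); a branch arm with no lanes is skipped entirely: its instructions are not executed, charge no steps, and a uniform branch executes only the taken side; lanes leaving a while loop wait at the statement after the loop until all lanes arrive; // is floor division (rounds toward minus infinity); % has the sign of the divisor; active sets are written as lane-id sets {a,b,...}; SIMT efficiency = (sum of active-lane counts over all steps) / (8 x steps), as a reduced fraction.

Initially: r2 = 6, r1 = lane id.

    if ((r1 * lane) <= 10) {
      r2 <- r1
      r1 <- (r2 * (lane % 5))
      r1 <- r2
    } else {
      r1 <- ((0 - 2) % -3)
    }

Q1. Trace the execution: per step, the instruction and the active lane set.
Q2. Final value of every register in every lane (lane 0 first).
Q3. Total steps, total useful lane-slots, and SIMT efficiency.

step 0: eval ((r1 * lane) <= 10)     {0,1,2,3,4,5,6,7}
step 1: r2 <- r1                     {0,1,2,3}
step 2: r1 <- (r2 * (lane % 5))      {0,1,2,3}
step 3: r1 <- r2                     {0,1,2,3}
step 4: r1 <- ((0 - 2) % -3)         {4,5,6,7}

Answer: 5 steps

r2: 0,1,2,3,6,6,6,6
r1: 0,1,2,3,-2,-2,-2,-2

steps = 5; useful = 24; efficiency = 24/40 = 3/5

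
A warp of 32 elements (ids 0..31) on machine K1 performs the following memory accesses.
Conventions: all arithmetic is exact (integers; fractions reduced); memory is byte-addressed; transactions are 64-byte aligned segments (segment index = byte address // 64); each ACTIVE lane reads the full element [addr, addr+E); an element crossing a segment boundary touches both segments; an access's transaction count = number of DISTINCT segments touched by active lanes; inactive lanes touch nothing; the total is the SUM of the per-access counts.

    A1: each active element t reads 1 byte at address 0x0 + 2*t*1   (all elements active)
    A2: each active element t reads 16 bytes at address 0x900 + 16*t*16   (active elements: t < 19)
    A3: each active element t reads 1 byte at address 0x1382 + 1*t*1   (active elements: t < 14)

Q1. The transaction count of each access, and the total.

A1: 1 transaction
A2: 19 transactions
A3: 1 transaction

Answer: 1,19,1; total 21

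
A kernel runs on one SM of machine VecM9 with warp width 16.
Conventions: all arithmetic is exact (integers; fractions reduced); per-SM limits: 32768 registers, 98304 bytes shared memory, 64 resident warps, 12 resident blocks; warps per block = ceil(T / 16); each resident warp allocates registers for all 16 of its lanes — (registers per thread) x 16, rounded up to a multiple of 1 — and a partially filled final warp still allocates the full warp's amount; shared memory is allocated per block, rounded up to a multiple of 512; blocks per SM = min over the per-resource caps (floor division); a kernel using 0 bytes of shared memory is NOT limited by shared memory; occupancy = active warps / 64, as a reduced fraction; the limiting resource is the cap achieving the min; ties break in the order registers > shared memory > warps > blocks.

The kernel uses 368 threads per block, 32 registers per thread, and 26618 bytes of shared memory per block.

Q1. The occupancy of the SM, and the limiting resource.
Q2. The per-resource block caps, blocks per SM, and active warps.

Answer: occupancy 23/32, limited by registers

registers: 2 blocks
shared memory: 3 blocks
warps: 2 blocks
blocks: 12 blocks

Answer: 2 blocks, 46 active warps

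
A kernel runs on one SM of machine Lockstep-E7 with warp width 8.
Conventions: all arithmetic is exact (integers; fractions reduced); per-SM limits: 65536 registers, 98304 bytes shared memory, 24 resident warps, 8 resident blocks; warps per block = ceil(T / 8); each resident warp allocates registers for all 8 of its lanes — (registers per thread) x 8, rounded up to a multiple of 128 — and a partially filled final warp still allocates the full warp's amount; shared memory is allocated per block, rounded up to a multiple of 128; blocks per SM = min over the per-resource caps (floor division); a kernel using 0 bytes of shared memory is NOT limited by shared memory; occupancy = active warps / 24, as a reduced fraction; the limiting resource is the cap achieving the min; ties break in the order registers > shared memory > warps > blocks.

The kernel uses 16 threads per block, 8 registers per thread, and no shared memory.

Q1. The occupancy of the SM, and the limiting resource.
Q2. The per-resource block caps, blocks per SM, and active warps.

Answer: occupancy 2/3, limited by blocks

registers: 256 blocks
shared memory: no limit (kernel uses none)
warps: 12 blocks
blocks: 8 blocks

Answer: 8 blocks, 16 active warps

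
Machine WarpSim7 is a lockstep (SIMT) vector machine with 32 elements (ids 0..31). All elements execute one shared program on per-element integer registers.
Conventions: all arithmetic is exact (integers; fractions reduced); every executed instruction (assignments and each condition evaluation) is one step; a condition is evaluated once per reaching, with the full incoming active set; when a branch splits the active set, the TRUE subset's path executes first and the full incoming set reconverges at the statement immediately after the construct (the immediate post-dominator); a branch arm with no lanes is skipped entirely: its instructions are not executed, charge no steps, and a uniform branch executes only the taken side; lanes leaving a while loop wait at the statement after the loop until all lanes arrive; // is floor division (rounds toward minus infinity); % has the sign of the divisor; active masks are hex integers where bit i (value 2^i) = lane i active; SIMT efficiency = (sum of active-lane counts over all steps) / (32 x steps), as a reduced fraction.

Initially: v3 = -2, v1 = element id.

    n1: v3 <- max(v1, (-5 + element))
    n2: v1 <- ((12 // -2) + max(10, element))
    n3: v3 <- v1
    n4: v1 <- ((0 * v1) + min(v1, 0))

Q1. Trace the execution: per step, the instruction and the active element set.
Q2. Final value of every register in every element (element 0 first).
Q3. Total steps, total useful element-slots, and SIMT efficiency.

step 0: v3 <- max(v1, (-5 + element)) 0xffffffff
step 1: v1 <- ((12 // -2) + max(10, element)) 0xffffffff
step 2: v3 <- v1                     0xffffffff
step 3: v1 <- ((0 * v1) + min(v1, 0)) 0xffffffff

Answer: 4 steps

v3: 4,4,4,4,4,4,4,4,4,4,4,5,6,7,8,9,10,11,12,13,14,15,16,17,18,19,20,21,22,23,24,25
v1: 0,0,0,0,0,0,0,0,0,0,0,0,0,0,0,0,0,0,0,0,0,0,0,0,0,0,0,0,0,0,0,0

steps = 4; useful = 128; efficiency = 128/128 = 1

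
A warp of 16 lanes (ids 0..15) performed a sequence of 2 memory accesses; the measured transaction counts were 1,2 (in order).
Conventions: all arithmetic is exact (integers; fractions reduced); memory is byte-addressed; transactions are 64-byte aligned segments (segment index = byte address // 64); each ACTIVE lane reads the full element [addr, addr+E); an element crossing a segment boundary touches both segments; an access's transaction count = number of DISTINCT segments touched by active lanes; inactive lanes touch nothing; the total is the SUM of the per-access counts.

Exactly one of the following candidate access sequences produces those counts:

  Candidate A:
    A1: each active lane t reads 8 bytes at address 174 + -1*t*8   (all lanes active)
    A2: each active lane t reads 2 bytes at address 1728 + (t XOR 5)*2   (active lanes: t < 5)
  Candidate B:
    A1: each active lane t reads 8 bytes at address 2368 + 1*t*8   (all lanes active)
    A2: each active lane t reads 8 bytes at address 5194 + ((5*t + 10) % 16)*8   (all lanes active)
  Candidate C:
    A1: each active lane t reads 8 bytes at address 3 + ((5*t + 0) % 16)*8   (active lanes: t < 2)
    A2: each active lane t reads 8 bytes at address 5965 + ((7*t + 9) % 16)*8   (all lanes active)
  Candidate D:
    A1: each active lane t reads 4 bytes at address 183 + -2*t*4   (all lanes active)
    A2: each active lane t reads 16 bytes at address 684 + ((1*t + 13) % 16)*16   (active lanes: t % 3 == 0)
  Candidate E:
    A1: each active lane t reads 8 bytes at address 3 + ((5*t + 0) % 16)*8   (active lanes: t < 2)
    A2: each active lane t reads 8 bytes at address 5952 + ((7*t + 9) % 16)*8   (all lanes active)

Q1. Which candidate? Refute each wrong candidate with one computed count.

A: A1 gives 3 transactions, not 1
B: A1 gives 2 transactions, not 1
C: A2 gives 3 transactions, not 2
D: A1 gives 3 transactions, not 1
E: all counts match (1,2)

Answer: E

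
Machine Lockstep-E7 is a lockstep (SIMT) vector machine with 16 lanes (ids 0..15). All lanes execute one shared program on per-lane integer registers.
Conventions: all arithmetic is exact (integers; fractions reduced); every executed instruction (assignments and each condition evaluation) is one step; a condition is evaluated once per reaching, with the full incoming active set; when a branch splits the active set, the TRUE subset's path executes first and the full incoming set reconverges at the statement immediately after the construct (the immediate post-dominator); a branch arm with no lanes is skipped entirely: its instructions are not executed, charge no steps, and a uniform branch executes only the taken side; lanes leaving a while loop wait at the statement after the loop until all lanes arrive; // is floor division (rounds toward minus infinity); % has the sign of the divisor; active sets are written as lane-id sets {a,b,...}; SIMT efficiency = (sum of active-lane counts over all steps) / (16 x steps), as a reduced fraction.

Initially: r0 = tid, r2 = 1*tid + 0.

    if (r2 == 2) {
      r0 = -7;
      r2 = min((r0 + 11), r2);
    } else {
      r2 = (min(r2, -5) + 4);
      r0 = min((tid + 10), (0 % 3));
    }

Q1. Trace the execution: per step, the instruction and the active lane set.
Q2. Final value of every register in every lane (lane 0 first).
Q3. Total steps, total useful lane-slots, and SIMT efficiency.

step 0: eval (r2 == 2)               {0,1,2,3,4,5,6,7,8,9,10,11,12,13,14,15}
step 1: r0 <- -7                     {2}
step 2: r2 <- min((r0 + 11), r2)     {2}
step 3: r2 <- (min(r2, -5) + 4)      {0,1,3,4,5,6,7,8,9,10,11,12,13,14,15}
step 4: r0 <- min((tid + 10), (0 % 3)) {0,1,3,4,5,6,7,8,9,10,11,12,13,14,15}

Answer: 5 steps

r0: 0,0,-7,0,0,0,0,0,0,0,0,0,0,0,0,0
r2: -1,-1,2,-1,-1,-1,-1,-1,-1,-1,-1,-1,-1,-1,-1,-1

steps = 5; useful = 48; efficiency = 48/80 = 3/5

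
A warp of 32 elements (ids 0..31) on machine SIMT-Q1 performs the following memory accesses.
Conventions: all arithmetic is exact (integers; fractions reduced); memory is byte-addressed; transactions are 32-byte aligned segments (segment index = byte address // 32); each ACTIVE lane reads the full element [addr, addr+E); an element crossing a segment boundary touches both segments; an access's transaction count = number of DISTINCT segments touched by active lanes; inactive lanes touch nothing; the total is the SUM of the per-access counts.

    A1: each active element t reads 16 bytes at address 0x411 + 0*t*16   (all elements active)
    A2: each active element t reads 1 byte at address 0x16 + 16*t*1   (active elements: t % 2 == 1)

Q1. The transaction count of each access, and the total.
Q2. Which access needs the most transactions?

A1: 2 transactions
A2: 16 transactions

Answer: 2,16; total 18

Answer: A2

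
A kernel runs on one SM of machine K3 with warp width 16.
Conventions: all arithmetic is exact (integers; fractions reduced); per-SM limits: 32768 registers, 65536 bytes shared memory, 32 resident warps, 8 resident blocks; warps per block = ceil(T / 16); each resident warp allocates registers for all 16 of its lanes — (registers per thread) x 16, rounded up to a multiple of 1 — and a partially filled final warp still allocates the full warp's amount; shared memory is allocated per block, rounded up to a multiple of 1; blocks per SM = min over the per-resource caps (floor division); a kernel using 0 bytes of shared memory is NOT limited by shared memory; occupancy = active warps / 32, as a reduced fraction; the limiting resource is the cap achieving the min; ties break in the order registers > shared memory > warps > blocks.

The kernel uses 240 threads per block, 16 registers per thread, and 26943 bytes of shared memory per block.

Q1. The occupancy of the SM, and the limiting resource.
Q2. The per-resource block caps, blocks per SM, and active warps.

Answer: occupancy 15/16, limited by shared memory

registers: 8 blocks
shared memory: 2 blocks
warps: 2 blocks
blocks: 8 blocks

Answer: 2 blocks, 30 active warps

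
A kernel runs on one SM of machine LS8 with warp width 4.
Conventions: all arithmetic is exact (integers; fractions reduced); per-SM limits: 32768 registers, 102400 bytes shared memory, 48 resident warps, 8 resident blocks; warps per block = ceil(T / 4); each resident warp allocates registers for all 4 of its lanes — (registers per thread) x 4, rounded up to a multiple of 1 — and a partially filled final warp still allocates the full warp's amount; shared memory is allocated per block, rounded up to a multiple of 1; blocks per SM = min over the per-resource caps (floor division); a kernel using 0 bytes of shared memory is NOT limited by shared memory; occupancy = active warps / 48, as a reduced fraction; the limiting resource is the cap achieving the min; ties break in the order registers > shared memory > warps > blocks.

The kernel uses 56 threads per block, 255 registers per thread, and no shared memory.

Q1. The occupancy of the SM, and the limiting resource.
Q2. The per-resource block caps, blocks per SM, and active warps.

Answer: occupancy 7/12, limited by registers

registers: 2 blocks
shared memory: no limit (kernel uses none)
warps: 3 blocks
blocks: 8 blocks

Answer: 2 blocks, 28 active warps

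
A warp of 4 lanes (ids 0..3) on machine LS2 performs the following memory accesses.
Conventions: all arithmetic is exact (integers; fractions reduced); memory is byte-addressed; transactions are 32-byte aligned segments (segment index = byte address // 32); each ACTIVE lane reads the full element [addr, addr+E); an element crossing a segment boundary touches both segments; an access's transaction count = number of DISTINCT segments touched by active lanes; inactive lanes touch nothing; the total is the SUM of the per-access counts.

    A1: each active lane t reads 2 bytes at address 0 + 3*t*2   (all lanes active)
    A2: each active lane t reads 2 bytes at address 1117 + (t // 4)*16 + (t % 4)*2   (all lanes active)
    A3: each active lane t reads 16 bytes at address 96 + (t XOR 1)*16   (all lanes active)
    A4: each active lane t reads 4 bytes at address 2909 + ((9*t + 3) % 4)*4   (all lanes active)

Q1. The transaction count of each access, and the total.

A1: 1 transaction
A2: 2 transactions
A3: 2 transactions
A4: 2 transactions

Answer: 1,2,2,2; total 7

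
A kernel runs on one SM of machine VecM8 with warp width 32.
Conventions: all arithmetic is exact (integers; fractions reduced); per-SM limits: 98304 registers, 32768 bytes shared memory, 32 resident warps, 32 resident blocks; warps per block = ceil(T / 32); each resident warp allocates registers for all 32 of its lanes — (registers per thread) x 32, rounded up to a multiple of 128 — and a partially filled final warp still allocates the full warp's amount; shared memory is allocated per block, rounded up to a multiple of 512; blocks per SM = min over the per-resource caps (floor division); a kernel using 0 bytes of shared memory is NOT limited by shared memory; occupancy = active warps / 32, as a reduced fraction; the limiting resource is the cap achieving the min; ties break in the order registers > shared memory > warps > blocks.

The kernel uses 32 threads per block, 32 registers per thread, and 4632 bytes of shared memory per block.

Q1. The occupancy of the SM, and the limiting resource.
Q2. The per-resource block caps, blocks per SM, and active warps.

Answer: occupancy 3/16, limited by shared memory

registers: 96 blocks
shared memory: 6 blocks
warps: 32 blocks
blocks: 32 blocks

Answer: 6 blocks, 6 active warps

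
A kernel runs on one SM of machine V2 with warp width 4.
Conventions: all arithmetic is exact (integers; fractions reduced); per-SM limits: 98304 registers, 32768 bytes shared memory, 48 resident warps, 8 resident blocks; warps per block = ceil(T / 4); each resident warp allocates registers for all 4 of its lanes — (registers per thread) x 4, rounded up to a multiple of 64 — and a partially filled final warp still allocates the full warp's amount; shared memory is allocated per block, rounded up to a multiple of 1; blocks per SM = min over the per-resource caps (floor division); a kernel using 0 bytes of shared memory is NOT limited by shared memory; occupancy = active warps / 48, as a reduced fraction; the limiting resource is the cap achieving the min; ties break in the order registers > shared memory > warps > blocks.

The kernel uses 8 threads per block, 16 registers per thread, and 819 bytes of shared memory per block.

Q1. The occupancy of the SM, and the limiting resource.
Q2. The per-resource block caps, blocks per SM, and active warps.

Answer: occupancy 1/3, limited by blocks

registers: 768 blocks
shared memory: 40 blocks
warps: 24 blocks
blocks: 8 blocks

Answer: 8 blocks, 16 active warps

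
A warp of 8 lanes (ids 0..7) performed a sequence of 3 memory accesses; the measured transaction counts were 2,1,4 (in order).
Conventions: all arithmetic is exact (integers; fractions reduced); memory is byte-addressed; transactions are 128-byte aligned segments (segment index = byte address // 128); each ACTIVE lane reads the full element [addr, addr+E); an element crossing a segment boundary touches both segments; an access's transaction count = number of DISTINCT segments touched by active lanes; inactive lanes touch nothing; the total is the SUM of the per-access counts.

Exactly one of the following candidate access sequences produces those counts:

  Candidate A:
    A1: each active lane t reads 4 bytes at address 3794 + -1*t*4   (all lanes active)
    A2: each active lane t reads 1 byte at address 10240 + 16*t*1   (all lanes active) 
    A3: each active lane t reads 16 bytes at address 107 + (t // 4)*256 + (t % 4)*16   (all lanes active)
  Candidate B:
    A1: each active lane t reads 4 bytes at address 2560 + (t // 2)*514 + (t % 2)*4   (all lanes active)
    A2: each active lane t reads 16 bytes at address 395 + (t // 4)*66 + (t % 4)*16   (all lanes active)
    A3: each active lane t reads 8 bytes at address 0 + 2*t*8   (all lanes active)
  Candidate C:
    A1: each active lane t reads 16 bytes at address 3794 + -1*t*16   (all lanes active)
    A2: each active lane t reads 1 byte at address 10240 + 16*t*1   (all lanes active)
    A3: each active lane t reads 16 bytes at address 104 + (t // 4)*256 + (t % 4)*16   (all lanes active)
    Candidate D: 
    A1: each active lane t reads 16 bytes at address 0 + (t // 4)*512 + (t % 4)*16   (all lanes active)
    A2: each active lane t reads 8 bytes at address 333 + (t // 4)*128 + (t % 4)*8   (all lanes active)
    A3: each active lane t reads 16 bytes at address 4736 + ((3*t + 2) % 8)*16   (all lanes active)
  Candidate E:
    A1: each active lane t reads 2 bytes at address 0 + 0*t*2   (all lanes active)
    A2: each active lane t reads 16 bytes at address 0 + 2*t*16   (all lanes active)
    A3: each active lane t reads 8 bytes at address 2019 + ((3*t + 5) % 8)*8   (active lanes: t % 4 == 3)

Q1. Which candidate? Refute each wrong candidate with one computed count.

A: A1 gives 1 transaction, not 2
B: A1 gives 4 transactions, not 2
D: A2 gives 2 transactions, not 1
E: A1 gives 1 transaction, not 2
C: all counts match (2,1,4)

Answer: C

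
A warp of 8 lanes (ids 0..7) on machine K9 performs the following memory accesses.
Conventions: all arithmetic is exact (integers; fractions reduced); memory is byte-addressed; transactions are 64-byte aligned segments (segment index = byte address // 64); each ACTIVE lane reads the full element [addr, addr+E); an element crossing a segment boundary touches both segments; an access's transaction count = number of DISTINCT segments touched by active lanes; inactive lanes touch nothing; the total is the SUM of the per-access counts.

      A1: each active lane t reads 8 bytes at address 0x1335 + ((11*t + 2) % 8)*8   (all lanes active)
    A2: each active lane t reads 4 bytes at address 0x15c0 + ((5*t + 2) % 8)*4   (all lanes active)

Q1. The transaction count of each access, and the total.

A1: 2 transactions
A2: 1 transaction

Answer: 2,1; total 3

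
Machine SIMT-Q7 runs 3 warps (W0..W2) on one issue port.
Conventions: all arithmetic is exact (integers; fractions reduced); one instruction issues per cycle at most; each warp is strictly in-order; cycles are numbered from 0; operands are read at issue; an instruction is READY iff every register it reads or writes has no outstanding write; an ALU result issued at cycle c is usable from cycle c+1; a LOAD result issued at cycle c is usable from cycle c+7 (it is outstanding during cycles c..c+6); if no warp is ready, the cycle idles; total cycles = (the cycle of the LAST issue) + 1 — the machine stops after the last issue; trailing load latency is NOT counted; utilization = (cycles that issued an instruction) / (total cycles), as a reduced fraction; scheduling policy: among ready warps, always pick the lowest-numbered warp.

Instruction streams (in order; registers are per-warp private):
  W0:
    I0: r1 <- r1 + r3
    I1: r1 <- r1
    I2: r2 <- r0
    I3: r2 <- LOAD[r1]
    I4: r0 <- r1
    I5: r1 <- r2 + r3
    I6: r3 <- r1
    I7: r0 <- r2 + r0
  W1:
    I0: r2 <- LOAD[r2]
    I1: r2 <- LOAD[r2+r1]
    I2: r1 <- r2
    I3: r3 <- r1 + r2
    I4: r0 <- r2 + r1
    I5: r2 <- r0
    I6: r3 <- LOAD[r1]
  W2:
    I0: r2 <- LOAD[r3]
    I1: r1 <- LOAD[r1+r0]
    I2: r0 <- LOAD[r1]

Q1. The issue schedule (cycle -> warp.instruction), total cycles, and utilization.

cycle 0: W0.I0
cycle 1: W0.I1
cycle 2: W0.I2
cycle 3: W0.I3
cycle 4: W0.I4
cycle 5: W1.I0
cycle 6: W2.I0
cycle 7: W2.I1
cycle 8: idle
cycle 9: idle
cycle 10: W0.I5
cycle 11: W0.I6
cycle 12: W0.I7
cycle 13: W1.I1
cycle 14: W2.I2
cycle 15: idle
cycle 16: idle
cycle 17: idle
cycle 18: idle
cycle 19: idle
cycle 20: W1.I2
cycle 21: W1.I3
cycle 22: W1.I4
cycle 23: W1.I5
cycle 24: W1.I6

Answer: 25 cycles, utilization 18/25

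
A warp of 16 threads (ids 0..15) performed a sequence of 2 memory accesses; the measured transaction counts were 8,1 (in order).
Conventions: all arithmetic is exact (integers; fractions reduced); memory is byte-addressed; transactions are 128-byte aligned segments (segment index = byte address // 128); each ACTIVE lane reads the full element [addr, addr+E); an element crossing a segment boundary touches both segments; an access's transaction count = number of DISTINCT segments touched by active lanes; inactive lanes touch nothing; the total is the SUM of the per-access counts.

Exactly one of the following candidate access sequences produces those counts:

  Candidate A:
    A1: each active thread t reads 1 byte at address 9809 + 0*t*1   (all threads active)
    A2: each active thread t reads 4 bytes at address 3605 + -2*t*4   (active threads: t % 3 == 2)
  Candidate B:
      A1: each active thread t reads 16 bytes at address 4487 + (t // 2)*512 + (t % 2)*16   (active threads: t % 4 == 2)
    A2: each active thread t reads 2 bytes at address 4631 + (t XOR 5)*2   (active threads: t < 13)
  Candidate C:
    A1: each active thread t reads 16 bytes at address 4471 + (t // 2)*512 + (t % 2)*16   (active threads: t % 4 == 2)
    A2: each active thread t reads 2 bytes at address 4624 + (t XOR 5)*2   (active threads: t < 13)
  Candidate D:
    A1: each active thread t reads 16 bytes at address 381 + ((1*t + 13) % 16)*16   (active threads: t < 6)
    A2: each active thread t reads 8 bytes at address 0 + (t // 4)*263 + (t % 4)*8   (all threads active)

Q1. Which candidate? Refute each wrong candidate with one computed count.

A: A1 gives 1 transaction, not 8
B: A1 gives 4 transactions, not 8
D: A1 gives 3 transactions, not 8
C: all counts match (8,1)

Answer: C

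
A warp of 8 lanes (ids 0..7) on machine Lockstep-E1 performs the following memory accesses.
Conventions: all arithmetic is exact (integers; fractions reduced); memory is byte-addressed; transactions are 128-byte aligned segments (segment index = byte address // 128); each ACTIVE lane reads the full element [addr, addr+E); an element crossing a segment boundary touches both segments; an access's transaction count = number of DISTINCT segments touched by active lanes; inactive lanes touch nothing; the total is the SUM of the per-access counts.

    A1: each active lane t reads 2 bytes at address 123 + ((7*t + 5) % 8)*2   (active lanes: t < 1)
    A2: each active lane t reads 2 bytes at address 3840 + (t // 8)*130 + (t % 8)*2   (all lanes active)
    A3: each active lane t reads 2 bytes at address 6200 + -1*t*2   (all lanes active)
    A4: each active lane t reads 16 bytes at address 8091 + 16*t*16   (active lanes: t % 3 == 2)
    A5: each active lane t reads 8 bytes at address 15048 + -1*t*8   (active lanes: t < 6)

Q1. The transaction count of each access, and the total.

A1: 1 transaction
A2: 1 transaction
A3: 1 transaction
A4: 2 transactions
A5: 1 transaction

Answer: 1,1,1,2,1; total 6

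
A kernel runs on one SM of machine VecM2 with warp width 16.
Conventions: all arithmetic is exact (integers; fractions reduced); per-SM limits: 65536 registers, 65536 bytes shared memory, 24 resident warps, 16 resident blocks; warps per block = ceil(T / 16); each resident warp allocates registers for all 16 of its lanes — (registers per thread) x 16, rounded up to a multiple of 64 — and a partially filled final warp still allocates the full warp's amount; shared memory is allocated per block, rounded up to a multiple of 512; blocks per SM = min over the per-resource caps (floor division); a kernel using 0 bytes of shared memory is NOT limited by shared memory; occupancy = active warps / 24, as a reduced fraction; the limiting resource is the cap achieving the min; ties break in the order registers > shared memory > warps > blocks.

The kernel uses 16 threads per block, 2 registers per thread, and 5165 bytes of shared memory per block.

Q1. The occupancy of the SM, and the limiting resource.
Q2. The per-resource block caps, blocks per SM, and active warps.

Answer: occupancy 11/24, limited by shared memory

registers: 1024 blocks
shared memory: 11 blocks
warps: 24 blocks
blocks: 16 blocks

Answer: 11 blocks, 11 active warps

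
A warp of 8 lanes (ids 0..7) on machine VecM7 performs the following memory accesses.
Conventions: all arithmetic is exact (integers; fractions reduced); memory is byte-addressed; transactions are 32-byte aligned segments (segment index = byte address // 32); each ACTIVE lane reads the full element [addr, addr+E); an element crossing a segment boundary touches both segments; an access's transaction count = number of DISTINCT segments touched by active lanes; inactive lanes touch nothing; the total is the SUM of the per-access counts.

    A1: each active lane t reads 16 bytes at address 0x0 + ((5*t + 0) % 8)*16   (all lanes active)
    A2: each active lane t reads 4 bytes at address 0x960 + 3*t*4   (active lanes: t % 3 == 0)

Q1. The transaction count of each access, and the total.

A1: 4 transactions
A2: 3 transactions

Answer: 4,3; total 7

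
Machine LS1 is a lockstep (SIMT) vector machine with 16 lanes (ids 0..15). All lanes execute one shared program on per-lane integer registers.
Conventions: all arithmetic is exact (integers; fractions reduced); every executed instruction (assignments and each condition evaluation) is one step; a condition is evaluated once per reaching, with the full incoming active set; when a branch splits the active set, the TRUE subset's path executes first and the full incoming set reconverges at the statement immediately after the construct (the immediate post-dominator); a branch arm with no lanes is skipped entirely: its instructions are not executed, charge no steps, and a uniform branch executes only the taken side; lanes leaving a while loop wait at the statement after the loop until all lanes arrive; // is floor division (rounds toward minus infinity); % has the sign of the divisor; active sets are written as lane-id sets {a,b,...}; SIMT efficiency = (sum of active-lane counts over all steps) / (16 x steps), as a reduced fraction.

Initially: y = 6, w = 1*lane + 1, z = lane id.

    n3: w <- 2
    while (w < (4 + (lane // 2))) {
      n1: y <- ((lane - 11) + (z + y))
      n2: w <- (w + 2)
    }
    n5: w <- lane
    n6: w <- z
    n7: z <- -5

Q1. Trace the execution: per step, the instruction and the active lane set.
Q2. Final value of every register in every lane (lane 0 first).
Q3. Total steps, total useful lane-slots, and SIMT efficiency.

step 0: w <- 2                       {0,1,2,3,4,5,6,7,8,9,10,11,12,13,14,15}
step 1: eval (w < (4 + (lane // 2))) {0,1,2,3,4,5,6,7,8,9,10,11,12,13,14,15}
step 2: y <- ((lane - 11) + (z + y)) {0,1,2,3,4,5,6,7,8,9,10,11,12,13,14,15}
step 3: w <- (w + 2)                 {0,1,2,3,4,5,6,7,8,9,10,11,12,13,14,15}
step 4: eval (w < (4 + (lane // 2))) {0,1,2,3,4,5,6,7,8,9,10,11,12,13,14,15}
step 5: y <- ((lane - 11) + (z + y)) {2,3,4,5,6,7,8,9,10,11,12,13,14,15}
step 6: w <- (w + 2)                 {2,3,4,5,6,7,8,9,10,11,12,13,14,15}
step 7: eval (w < (4 + (lane // 2))) {2,3,4,5,6,7,8,9,10,11,12,13,14,15}
step 8: y <- ((lane - 11) + (z + y)) {6,7,8,9,10,11,12,13,14,15}
step 9: w <- (w + 2)                 {6,7,8,9,10,11,12,13,14,15}
step 10: eval (w < (4 + (lane // 2))) {6,7,8,9,10,11,12,13,14,15}
step 11: y <- ((lane - 11) + (z + y)) {10,11,12,13,14,15}
step 12: w <- (w + 2)                 {10,11,12,13,14,15}
step 13: eval (w < (4 + (lane // 2))) {10,11,12,13,14,15}
step 14: y <- ((lane - 11) + (z + y)) {14,15}
step 15: w <- (w + 2)                 {14,15}
step 16: eval (w < (4 + (lane // 2))) {14,15}
step 17: w <- lane                    {0,1,2,3,4,5,6,7,8,9,10,11,12,13,14,15}
step 18: w <- z                       {0,1,2,3,4,5,6,7,8,9,10,11,12,13,14,15}
step 19: z <- -5                      {0,1,2,3,4,5,6,7,8,9,10,11,12,13,14,15}

Answer: 20 steps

y: -5,-3,-8,-4,0,4,9,15,21,27,42,50,58,66,91,101
w: 0,1,2,3,4,5,6,7,8,9,10,11,12,13,14,15
z: -5,-5,-5,-5,-5,-5,-5,-5,-5,-5,-5,-5,-5,-5,-5,-5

steps = 20; useful = 224; efficiency = 224/320 = 7/10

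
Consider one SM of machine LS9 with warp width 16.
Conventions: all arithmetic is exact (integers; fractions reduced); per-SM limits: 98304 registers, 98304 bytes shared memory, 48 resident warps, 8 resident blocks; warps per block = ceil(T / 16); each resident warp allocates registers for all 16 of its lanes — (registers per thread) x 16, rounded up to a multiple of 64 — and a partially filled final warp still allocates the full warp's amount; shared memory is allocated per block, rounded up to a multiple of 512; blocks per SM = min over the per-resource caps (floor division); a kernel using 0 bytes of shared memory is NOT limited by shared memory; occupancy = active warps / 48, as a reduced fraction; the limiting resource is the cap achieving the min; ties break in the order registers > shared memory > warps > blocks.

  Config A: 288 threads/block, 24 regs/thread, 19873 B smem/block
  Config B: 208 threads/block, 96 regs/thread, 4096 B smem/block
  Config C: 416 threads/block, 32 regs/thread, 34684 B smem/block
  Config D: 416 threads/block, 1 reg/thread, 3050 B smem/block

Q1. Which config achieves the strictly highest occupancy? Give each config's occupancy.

occupancies: A 3/4, B 13/16, C 13/24, D 13/24

Answer: B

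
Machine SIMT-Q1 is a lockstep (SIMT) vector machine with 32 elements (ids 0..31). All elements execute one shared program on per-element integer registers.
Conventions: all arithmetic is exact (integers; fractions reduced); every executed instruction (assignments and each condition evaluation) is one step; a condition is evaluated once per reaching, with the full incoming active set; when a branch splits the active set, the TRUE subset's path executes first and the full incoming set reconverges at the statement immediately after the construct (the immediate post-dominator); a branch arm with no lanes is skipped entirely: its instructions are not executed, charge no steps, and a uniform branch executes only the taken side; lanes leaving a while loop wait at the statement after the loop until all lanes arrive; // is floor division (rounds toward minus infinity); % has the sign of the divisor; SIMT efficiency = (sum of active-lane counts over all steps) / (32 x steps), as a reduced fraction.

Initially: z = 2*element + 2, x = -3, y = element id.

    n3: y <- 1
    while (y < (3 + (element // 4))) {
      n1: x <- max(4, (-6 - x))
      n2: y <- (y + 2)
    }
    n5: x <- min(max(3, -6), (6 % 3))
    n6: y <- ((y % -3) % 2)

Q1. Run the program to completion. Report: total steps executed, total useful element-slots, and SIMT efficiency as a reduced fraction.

Answer: 19 steps, 416 useful, 13/19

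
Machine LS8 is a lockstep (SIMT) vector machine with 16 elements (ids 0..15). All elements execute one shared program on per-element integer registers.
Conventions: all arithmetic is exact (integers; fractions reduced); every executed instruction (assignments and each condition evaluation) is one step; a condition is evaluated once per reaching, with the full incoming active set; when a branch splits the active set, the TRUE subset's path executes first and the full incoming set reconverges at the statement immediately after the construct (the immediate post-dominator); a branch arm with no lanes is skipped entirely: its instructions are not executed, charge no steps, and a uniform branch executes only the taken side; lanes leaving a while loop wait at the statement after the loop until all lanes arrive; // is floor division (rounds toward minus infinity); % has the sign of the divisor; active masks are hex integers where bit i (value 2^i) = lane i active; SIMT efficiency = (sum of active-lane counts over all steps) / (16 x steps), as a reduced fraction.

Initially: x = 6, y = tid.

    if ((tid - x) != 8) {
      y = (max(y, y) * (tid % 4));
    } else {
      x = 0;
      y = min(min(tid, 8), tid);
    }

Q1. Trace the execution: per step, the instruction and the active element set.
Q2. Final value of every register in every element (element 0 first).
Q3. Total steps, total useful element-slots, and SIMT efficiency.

step 0: eval ((tid - x) != 8)        0xffff
step 1: y <- (max(y, y) * (tid % 4)) 0xbfff
step 2: x <- 0                       0x4000
step 3: y <- min(min(tid, 8), tid)   0x4000

Answer: 4 steps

x: 6,6,6,6,6,6,6,6,6,6,6,6,6,6,0,6
y: 0,1,4,9,0,5,12,21,0,9,20,33,0,13,8,45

steps = 4; useful = 33; efficiency = 33/64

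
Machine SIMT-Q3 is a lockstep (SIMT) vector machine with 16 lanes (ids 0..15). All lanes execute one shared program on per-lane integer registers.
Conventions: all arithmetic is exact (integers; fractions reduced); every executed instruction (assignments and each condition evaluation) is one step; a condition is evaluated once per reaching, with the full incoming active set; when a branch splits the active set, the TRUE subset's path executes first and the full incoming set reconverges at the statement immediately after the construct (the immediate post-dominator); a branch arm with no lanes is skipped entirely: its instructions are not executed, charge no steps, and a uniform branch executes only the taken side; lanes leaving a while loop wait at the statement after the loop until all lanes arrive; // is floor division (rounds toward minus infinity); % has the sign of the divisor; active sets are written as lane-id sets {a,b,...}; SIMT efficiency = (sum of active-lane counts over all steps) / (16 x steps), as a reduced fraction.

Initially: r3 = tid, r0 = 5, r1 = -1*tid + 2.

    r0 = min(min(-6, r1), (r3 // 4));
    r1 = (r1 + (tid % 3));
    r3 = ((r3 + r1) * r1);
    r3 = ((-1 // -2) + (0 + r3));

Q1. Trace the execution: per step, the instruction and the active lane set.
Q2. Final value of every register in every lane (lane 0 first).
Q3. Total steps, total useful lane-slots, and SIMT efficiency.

step 0: r0 <- min(min(-6, r1), (r3 // 4)) {0,1,2,3,4,5,6,7,8,9,10,11,12,13,14,15}
step 1: r1 <- (r1 + (tid % 3))       {0,1,2,3,4,5,6,7,8,9,10,11,12,13,14,15}
step 2: r3 <- ((r3 + r1) * r1)       {0,1,2,3,4,5,6,7,8,9,10,11,12,13,14,15}
step 3: r3 <- ((-1 // -2) + (0 + r3)) {0,1,2,3,4,5,6,7,8,9,10,11,12,13,14,15}

Answer: 4 steps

r3: 4,6,8,-2,-3,-4,-8,-12,-16,-14,-21,-28,-20,-30,-40,-26
r0: -6,-6,-6,-6,-6,-6,-6,-6,-6,-7,-8,-9,-10,-11,-12,-13
r1: 2,2,2,-1,-1,-1,-4,-4,-4,-7,-7,-7,-10,-10,-10,-13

steps = 4; useful = 64; efficiency = 64/64 = 1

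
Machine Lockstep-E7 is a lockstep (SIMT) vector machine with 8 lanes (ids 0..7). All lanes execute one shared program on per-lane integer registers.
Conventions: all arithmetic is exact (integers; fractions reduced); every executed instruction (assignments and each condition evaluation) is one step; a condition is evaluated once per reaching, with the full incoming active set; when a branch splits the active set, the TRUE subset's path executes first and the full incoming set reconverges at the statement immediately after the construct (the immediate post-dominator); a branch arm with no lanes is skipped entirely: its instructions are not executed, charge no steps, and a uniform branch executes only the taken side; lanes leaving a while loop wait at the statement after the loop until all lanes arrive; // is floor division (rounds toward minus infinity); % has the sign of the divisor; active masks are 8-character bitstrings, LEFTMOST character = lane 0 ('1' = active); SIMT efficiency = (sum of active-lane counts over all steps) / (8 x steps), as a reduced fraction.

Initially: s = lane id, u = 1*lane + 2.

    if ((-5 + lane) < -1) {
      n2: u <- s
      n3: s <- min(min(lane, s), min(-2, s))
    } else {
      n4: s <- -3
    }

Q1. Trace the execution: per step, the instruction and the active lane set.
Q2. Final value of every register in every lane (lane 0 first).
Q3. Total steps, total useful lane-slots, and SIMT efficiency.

step 0: eval ((-5 + lane) < -1)      11111111
step 1: u <- s                       11110000
step 2: s <- min(min(lane, s), min(-2, s)) 11110000
step 3: s <- -3                      00001111

Answer: 4 steps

s: -2,-2,-2,-2,-3,-3,-3,-3
u: 0,1,2,3,6,7,8,9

steps = 4; useful = 20; efficiency = 20/32 = 5/8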